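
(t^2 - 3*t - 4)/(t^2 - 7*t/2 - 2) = 2*(t + 1)/(2*t + 1)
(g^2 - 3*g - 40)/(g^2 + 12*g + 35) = (g - 8)/(g + 7)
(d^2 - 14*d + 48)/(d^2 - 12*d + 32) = (d - 6)/(d - 4)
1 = 1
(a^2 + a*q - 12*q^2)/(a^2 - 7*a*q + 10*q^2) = (a^2 + a*q - 12*q^2)/(a^2 - 7*a*q + 10*q^2)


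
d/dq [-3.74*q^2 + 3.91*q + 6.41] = 3.91 - 7.48*q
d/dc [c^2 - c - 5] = 2*c - 1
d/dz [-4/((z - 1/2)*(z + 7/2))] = 64*(2*z + 3)/((2*z - 1)^2*(2*z + 7)^2)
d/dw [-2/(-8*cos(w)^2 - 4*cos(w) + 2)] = 2*(4*cos(w) + 1)*sin(w)/(4*cos(w)^2 + 2*cos(w) - 1)^2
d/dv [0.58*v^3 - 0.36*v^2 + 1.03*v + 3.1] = 1.74*v^2 - 0.72*v + 1.03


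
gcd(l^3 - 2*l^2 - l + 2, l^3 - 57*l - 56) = l + 1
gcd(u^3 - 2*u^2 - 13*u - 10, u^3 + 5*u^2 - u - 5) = u + 1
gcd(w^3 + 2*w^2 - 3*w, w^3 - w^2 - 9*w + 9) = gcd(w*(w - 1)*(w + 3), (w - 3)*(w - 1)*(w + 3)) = w^2 + 2*w - 3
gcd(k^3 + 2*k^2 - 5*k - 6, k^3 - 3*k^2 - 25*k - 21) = k^2 + 4*k + 3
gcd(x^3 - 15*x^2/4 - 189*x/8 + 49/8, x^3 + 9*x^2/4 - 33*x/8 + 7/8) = x^2 + 13*x/4 - 7/8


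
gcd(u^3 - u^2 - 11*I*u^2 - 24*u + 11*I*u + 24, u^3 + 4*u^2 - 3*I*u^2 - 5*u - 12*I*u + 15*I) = u^2 + u*(-1 - 3*I) + 3*I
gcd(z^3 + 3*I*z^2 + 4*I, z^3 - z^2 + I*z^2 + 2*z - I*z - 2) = z^2 + I*z + 2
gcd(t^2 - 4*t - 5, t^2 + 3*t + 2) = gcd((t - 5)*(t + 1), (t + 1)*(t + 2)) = t + 1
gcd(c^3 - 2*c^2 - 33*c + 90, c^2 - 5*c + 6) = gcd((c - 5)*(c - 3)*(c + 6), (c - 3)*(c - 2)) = c - 3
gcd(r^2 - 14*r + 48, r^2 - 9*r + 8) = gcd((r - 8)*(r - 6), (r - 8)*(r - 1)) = r - 8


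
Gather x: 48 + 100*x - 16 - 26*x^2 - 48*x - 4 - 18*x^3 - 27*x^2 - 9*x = -18*x^3 - 53*x^2 + 43*x + 28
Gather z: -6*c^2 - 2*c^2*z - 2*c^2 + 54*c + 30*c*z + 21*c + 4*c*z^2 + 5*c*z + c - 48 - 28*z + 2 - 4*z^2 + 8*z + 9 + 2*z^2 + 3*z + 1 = -8*c^2 + 76*c + z^2*(4*c - 2) + z*(-2*c^2 + 35*c - 17) - 36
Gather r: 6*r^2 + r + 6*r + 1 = 6*r^2 + 7*r + 1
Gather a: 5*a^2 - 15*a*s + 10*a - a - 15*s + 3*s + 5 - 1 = 5*a^2 + a*(9 - 15*s) - 12*s + 4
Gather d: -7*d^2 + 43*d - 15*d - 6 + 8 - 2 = -7*d^2 + 28*d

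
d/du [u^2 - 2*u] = 2*u - 2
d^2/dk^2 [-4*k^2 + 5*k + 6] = -8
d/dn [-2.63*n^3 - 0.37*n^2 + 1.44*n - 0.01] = -7.89*n^2 - 0.74*n + 1.44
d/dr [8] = 0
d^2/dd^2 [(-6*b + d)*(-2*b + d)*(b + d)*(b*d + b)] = 2*b*(4*b^2 - 21*b*d - 7*b + 6*d^2 + 3*d)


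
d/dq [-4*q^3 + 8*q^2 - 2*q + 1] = -12*q^2 + 16*q - 2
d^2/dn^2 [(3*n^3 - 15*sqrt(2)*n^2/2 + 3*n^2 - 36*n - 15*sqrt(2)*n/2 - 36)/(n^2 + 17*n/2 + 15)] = 36*(25*sqrt(2)*n^3 + 49*n^3 + 150*sqrt(2)*n^2 + 402*n^2 + 150*sqrt(2)*n + 1212*n - 325*sqrt(2) + 1424)/(8*n^6 + 204*n^5 + 2094*n^4 + 11033*n^3 + 31410*n^2 + 45900*n + 27000)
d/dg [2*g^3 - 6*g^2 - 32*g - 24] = 6*g^2 - 12*g - 32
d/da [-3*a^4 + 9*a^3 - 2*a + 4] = -12*a^3 + 27*a^2 - 2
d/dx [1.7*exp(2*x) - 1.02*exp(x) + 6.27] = (3.4*exp(x) - 1.02)*exp(x)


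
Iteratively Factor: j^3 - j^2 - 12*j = (j - 4)*(j^2 + 3*j) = (j - 4)*(j + 3)*(j)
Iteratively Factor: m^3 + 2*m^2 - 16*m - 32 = (m + 4)*(m^2 - 2*m - 8) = (m + 2)*(m + 4)*(m - 4)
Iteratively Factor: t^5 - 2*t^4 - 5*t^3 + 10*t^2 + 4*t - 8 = (t - 2)*(t^4 - 5*t^2 + 4) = (t - 2)*(t + 2)*(t^3 - 2*t^2 - t + 2) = (t - 2)*(t - 1)*(t + 2)*(t^2 - t - 2) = (t - 2)*(t - 1)*(t + 1)*(t + 2)*(t - 2)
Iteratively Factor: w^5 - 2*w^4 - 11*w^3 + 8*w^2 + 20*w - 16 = (w - 1)*(w^4 - w^3 - 12*w^2 - 4*w + 16) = (w - 1)*(w + 2)*(w^3 - 3*w^2 - 6*w + 8) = (w - 4)*(w - 1)*(w + 2)*(w^2 + w - 2) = (w - 4)*(w - 1)^2*(w + 2)*(w + 2)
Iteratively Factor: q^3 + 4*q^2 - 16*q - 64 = (q + 4)*(q^2 - 16) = (q + 4)^2*(q - 4)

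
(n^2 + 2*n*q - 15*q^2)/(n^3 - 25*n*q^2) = (-n + 3*q)/(n*(-n + 5*q))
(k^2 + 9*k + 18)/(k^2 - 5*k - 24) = (k + 6)/(k - 8)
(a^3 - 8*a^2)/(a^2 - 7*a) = a*(a - 8)/(a - 7)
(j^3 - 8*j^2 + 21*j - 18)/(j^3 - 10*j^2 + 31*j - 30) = (j - 3)/(j - 5)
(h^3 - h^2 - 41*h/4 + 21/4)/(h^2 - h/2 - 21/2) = h - 1/2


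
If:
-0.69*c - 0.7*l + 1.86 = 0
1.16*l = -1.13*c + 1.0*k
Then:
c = 2.69565217391304 - 1.01449275362319*l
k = 0.0136231884057971*l + 3.04608695652174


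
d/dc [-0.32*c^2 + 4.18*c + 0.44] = 4.18 - 0.64*c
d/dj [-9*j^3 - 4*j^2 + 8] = j*(-27*j - 8)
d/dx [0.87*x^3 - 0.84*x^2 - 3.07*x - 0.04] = 2.61*x^2 - 1.68*x - 3.07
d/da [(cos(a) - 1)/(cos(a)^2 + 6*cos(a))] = (sin(a) - 6*sin(a)/cos(a)^2 - 2*tan(a))/(cos(a) + 6)^2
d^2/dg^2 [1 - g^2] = -2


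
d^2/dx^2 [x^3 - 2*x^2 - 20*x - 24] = 6*x - 4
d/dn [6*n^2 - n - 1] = 12*n - 1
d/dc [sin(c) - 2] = cos(c)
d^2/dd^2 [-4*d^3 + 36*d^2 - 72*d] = 72 - 24*d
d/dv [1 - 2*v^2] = -4*v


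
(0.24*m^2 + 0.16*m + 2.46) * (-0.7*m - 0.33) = -0.168*m^3 - 0.1912*m^2 - 1.7748*m - 0.8118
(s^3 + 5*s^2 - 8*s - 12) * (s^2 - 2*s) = s^5 + 3*s^4 - 18*s^3 + 4*s^2 + 24*s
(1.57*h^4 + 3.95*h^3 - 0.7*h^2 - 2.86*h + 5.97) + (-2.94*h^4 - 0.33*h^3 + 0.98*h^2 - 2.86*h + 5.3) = -1.37*h^4 + 3.62*h^3 + 0.28*h^2 - 5.72*h + 11.27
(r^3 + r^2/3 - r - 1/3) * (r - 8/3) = r^4 - 7*r^3/3 - 17*r^2/9 + 7*r/3 + 8/9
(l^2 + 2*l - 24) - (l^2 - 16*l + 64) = 18*l - 88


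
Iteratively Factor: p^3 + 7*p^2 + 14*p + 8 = (p + 4)*(p^2 + 3*p + 2) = (p + 1)*(p + 4)*(p + 2)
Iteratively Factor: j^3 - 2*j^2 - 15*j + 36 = (j - 3)*(j^2 + j - 12) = (j - 3)^2*(j + 4)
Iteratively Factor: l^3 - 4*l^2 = (l)*(l^2 - 4*l) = l*(l - 4)*(l)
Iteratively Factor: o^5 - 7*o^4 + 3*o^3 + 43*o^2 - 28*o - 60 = (o - 5)*(o^4 - 2*o^3 - 7*o^2 + 8*o + 12) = (o - 5)*(o - 3)*(o^3 + o^2 - 4*o - 4) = (o - 5)*(o - 3)*(o - 2)*(o^2 + 3*o + 2) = (o - 5)*(o - 3)*(o - 2)*(o + 1)*(o + 2)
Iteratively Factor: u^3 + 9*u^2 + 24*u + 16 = (u + 4)*(u^2 + 5*u + 4) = (u + 4)^2*(u + 1)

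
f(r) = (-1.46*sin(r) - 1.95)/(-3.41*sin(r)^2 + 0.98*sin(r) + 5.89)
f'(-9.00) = 0.08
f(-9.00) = -0.27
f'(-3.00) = 0.15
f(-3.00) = -0.31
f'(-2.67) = 0.07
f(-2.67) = -0.27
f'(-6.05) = -0.28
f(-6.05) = -0.39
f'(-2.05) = -0.10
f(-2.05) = -0.28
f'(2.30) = 0.58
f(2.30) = -0.64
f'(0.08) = -0.22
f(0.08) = -0.35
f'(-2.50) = 0.02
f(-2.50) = -0.26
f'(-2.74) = 0.08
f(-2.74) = -0.28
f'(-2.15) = -0.07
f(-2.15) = -0.27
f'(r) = (6.82*sin(r)*cos(r) - 0.98*cos(r))*(-1.46*sin(r) - 1.95)/(-3.41*sin(r)^2 + 0.98*sin(r) + 5.89)^2 - 1.46*cos(r)/(-3.41*sin(r)^2 + 0.98*sin(r) + 5.89) = (-13.299*sin(r) + 2.4893*cos(2*r) - 9.1777)*cos(r)/(-3.41*sin(r)^2 + 0.98*sin(r) + 5.89)^2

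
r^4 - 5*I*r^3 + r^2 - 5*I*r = r*(r - 5*I)*(r - I)*(r + I)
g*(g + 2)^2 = g^3 + 4*g^2 + 4*g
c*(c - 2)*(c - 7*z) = c^3 - 7*c^2*z - 2*c^2 + 14*c*z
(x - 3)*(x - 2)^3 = x^4 - 9*x^3 + 30*x^2 - 44*x + 24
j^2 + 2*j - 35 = (j - 5)*(j + 7)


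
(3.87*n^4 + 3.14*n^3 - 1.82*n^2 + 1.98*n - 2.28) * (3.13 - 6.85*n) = -26.5095*n^5 - 9.3959*n^4 + 22.2952*n^3 - 19.2596*n^2 + 21.8154*n - 7.1364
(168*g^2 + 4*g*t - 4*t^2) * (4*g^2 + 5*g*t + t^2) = 672*g^4 + 856*g^3*t + 172*g^2*t^2 - 16*g*t^3 - 4*t^4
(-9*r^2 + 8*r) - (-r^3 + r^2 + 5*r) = r^3 - 10*r^2 + 3*r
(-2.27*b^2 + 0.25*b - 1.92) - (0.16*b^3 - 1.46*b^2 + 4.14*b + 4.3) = -0.16*b^3 - 0.81*b^2 - 3.89*b - 6.22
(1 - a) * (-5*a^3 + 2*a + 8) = 5*a^4 - 5*a^3 - 2*a^2 - 6*a + 8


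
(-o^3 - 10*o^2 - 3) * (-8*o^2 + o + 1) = 8*o^5 + 79*o^4 - 11*o^3 + 14*o^2 - 3*o - 3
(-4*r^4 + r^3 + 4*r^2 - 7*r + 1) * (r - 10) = -4*r^5 + 41*r^4 - 6*r^3 - 47*r^2 + 71*r - 10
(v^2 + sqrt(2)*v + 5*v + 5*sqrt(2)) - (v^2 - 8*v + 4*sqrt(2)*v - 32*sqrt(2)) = -3*sqrt(2)*v + 13*v + 37*sqrt(2)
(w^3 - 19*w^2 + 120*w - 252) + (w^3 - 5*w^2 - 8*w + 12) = 2*w^3 - 24*w^2 + 112*w - 240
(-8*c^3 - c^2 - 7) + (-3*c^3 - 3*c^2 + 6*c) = -11*c^3 - 4*c^2 + 6*c - 7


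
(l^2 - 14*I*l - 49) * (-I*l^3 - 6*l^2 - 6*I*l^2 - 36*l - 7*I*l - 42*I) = -I*l^5 - 20*l^4 - 6*I*l^4 - 120*l^3 + 126*I*l^3 + 196*l^2 + 756*I*l^2 + 1176*l + 343*I*l + 2058*I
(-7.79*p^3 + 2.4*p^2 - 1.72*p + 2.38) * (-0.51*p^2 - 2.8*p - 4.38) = 3.9729*p^5 + 20.588*p^4 + 28.2774*p^3 - 6.9098*p^2 + 0.8696*p - 10.4244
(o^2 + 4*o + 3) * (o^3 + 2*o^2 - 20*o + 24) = o^5 + 6*o^4 - 9*o^3 - 50*o^2 + 36*o + 72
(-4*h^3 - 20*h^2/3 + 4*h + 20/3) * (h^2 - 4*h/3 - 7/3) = -4*h^5 - 4*h^4/3 + 200*h^3/9 + 152*h^2/9 - 164*h/9 - 140/9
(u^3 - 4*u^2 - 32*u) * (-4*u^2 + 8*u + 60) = -4*u^5 + 24*u^4 + 156*u^3 - 496*u^2 - 1920*u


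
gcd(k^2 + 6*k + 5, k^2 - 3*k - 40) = k + 5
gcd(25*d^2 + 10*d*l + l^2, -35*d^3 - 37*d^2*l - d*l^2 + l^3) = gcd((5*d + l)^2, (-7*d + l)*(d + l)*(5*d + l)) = 5*d + l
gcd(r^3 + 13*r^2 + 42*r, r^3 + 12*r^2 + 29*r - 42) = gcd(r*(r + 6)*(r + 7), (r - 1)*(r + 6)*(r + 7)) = r^2 + 13*r + 42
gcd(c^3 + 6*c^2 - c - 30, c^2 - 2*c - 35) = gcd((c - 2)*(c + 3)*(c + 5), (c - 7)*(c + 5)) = c + 5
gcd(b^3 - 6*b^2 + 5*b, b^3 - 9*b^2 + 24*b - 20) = b - 5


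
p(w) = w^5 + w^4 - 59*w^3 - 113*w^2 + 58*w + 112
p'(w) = 5*w^4 + 4*w^3 - 177*w^2 - 226*w + 58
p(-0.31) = 84.92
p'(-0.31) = 110.98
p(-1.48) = -32.39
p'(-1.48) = 15.80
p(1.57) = -288.18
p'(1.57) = -687.25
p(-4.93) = 1827.61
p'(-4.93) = -655.44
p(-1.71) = -28.66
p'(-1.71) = -50.35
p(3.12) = -2208.53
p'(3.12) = -1774.83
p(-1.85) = -18.43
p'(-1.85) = -96.44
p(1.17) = -65.25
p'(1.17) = -432.94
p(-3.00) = 352.00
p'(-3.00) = -560.00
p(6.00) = -7280.00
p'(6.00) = -326.00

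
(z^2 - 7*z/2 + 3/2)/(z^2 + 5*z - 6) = (2*z^2 - 7*z + 3)/(2*(z^2 + 5*z - 6))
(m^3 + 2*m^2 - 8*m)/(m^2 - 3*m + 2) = m*(m + 4)/(m - 1)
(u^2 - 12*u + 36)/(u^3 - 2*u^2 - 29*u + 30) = (u - 6)/(u^2 + 4*u - 5)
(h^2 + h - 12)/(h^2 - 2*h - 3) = (h + 4)/(h + 1)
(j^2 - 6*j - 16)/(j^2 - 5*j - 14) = (j - 8)/(j - 7)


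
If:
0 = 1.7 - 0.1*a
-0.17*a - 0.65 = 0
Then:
No Solution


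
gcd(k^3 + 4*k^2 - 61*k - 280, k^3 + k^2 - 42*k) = k + 7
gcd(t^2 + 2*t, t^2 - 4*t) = t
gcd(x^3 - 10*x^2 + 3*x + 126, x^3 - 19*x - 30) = x + 3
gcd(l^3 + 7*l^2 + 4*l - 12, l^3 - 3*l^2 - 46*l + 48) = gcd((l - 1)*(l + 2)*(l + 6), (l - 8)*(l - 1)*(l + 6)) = l^2 + 5*l - 6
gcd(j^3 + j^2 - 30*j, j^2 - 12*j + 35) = j - 5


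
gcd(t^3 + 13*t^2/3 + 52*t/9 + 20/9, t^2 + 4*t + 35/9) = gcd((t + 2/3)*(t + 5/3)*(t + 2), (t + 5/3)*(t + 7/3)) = t + 5/3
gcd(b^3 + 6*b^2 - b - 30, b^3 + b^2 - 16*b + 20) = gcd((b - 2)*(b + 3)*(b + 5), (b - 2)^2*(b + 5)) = b^2 + 3*b - 10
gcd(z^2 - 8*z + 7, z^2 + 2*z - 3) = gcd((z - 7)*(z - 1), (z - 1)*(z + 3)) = z - 1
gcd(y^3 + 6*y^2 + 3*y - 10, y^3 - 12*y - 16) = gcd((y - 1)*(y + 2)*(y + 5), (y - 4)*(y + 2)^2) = y + 2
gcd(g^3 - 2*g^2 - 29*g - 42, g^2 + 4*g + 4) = g + 2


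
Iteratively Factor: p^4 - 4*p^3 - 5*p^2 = (p + 1)*(p^3 - 5*p^2) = p*(p + 1)*(p^2 - 5*p) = p*(p - 5)*(p + 1)*(p)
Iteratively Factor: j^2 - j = (j - 1)*(j)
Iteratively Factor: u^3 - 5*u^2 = (u)*(u^2 - 5*u) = u^2*(u - 5)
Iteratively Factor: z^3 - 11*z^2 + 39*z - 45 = (z - 5)*(z^2 - 6*z + 9) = (z - 5)*(z - 3)*(z - 3)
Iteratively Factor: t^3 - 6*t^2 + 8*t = (t - 4)*(t^2 - 2*t) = t*(t - 4)*(t - 2)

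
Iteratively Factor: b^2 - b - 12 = (b - 4)*(b + 3)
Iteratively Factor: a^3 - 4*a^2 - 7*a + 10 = (a - 1)*(a^2 - 3*a - 10) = (a - 1)*(a + 2)*(a - 5)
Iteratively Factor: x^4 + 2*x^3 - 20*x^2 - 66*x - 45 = (x + 3)*(x^3 - x^2 - 17*x - 15) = (x + 3)^2*(x^2 - 4*x - 5) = (x - 5)*(x + 3)^2*(x + 1)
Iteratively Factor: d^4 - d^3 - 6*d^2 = (d + 2)*(d^3 - 3*d^2) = d*(d + 2)*(d^2 - 3*d) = d*(d - 3)*(d + 2)*(d)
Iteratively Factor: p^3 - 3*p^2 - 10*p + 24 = (p - 4)*(p^2 + p - 6) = (p - 4)*(p - 2)*(p + 3)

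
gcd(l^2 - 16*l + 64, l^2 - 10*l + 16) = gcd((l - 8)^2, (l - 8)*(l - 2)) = l - 8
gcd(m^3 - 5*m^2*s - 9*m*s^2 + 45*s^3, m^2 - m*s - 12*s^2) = m + 3*s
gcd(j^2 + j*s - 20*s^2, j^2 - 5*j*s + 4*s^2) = -j + 4*s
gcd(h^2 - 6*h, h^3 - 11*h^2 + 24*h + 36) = h - 6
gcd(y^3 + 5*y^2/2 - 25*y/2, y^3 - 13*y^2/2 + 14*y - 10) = y - 5/2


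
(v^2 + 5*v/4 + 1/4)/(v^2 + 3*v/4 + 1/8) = 2*(v + 1)/(2*v + 1)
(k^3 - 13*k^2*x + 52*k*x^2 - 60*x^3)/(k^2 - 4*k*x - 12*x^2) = (k^2 - 7*k*x + 10*x^2)/(k + 2*x)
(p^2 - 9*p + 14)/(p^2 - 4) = (p - 7)/(p + 2)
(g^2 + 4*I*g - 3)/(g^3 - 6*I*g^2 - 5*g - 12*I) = (g + 3*I)/(g^2 - 7*I*g - 12)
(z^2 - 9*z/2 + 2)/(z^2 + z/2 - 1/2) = (z - 4)/(z + 1)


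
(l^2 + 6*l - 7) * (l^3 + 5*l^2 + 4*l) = l^5 + 11*l^4 + 27*l^3 - 11*l^2 - 28*l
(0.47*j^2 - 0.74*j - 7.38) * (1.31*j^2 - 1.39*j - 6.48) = 0.6157*j^4 - 1.6227*j^3 - 11.6848*j^2 + 15.0534*j + 47.8224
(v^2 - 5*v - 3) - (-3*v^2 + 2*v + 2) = 4*v^2 - 7*v - 5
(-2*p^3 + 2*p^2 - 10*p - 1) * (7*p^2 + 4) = -14*p^5 + 14*p^4 - 78*p^3 + p^2 - 40*p - 4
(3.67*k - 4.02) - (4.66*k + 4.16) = -0.99*k - 8.18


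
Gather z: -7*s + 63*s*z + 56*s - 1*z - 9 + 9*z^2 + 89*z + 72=49*s + 9*z^2 + z*(63*s + 88) + 63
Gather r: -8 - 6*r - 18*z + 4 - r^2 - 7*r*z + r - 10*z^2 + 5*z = -r^2 + r*(-7*z - 5) - 10*z^2 - 13*z - 4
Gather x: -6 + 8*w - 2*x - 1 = 8*w - 2*x - 7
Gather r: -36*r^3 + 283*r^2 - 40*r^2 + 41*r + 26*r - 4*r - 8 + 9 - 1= -36*r^3 + 243*r^2 + 63*r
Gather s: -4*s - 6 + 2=-4*s - 4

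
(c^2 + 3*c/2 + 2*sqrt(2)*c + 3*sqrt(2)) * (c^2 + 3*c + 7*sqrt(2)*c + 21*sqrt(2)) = c^4 + 9*c^3/2 + 9*sqrt(2)*c^3 + 65*c^2/2 + 81*sqrt(2)*c^2/2 + 81*sqrt(2)*c/2 + 126*c + 126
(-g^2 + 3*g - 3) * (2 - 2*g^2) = 2*g^4 - 6*g^3 + 4*g^2 + 6*g - 6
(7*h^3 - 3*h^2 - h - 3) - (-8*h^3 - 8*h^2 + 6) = 15*h^3 + 5*h^2 - h - 9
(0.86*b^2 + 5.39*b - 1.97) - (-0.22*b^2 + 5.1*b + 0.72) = 1.08*b^2 + 0.29*b - 2.69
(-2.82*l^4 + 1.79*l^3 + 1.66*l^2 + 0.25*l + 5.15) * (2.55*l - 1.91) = -7.191*l^5 + 9.9507*l^4 + 0.8141*l^3 - 2.5331*l^2 + 12.655*l - 9.8365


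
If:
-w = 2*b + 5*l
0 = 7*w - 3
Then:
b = -5*l/2 - 3/14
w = 3/7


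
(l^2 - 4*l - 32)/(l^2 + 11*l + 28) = (l - 8)/(l + 7)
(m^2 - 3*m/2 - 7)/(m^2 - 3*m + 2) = (m^2 - 3*m/2 - 7)/(m^2 - 3*m + 2)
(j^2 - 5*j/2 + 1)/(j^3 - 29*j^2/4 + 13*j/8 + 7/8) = 4*(j - 2)/(4*j^2 - 27*j - 7)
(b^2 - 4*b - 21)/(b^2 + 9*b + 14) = (b^2 - 4*b - 21)/(b^2 + 9*b + 14)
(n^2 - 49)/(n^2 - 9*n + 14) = (n + 7)/(n - 2)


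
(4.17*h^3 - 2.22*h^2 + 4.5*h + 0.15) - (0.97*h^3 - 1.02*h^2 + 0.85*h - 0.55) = 3.2*h^3 - 1.2*h^2 + 3.65*h + 0.7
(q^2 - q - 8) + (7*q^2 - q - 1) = 8*q^2 - 2*q - 9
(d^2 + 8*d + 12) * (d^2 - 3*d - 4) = d^4 + 5*d^3 - 16*d^2 - 68*d - 48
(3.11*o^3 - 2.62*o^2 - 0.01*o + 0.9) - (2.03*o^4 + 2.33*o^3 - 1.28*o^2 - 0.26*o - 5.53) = -2.03*o^4 + 0.78*o^3 - 1.34*o^2 + 0.25*o + 6.43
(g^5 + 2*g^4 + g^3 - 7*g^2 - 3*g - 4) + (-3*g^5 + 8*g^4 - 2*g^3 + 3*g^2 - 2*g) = -2*g^5 + 10*g^4 - g^3 - 4*g^2 - 5*g - 4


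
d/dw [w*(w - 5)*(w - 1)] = 3*w^2 - 12*w + 5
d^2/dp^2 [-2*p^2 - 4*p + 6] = -4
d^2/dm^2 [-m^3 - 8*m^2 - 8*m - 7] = -6*m - 16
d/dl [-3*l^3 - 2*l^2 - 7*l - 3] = -9*l^2 - 4*l - 7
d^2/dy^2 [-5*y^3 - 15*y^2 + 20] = -30*y - 30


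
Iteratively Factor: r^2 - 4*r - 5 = (r - 5)*(r + 1)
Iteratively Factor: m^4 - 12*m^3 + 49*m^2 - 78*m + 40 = (m - 1)*(m^3 - 11*m^2 + 38*m - 40) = (m - 4)*(m - 1)*(m^2 - 7*m + 10) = (m - 4)*(m - 2)*(m - 1)*(m - 5)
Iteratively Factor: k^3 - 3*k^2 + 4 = (k + 1)*(k^2 - 4*k + 4) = (k - 2)*(k + 1)*(k - 2)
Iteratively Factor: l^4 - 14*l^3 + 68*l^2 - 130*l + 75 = (l - 1)*(l^3 - 13*l^2 + 55*l - 75) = (l - 3)*(l - 1)*(l^2 - 10*l + 25) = (l - 5)*(l - 3)*(l - 1)*(l - 5)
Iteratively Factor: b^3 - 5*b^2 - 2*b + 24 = (b - 3)*(b^2 - 2*b - 8) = (b - 3)*(b + 2)*(b - 4)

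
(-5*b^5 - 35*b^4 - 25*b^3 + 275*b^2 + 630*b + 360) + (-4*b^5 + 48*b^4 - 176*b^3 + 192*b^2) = -9*b^5 + 13*b^4 - 201*b^3 + 467*b^2 + 630*b + 360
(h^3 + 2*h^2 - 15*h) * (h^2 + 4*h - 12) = h^5 + 6*h^4 - 19*h^3 - 84*h^2 + 180*h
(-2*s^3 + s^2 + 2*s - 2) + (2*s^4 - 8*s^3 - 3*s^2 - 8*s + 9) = 2*s^4 - 10*s^3 - 2*s^2 - 6*s + 7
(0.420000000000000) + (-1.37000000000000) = -0.950000000000000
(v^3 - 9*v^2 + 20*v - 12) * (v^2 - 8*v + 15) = v^5 - 17*v^4 + 107*v^3 - 307*v^2 + 396*v - 180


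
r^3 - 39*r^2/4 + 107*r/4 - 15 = (r - 5)*(r - 4)*(r - 3/4)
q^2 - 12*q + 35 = (q - 7)*(q - 5)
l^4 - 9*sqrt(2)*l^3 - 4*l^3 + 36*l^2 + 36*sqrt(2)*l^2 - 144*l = l*(l - 4)*(l - 6*sqrt(2))*(l - 3*sqrt(2))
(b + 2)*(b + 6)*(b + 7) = b^3 + 15*b^2 + 68*b + 84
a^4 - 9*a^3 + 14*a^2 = a^2*(a - 7)*(a - 2)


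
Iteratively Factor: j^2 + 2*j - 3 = (j - 1)*(j + 3)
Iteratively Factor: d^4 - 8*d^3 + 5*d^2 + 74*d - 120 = (d - 5)*(d^3 - 3*d^2 - 10*d + 24) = (d - 5)*(d + 3)*(d^2 - 6*d + 8) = (d - 5)*(d - 2)*(d + 3)*(d - 4)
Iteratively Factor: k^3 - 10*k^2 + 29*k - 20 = (k - 5)*(k^2 - 5*k + 4) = (k - 5)*(k - 1)*(k - 4)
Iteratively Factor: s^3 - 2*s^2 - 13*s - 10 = (s - 5)*(s^2 + 3*s + 2) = (s - 5)*(s + 2)*(s + 1)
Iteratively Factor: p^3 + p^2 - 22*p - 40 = (p - 5)*(p^2 + 6*p + 8) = (p - 5)*(p + 2)*(p + 4)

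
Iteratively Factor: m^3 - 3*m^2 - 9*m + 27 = (m - 3)*(m^2 - 9) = (m - 3)*(m + 3)*(m - 3)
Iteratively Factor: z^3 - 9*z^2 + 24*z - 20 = (z - 2)*(z^2 - 7*z + 10) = (z - 5)*(z - 2)*(z - 2)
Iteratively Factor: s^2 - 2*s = (s)*(s - 2)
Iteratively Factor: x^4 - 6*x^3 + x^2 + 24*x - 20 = (x - 1)*(x^3 - 5*x^2 - 4*x + 20) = (x - 1)*(x + 2)*(x^2 - 7*x + 10) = (x - 2)*(x - 1)*(x + 2)*(x - 5)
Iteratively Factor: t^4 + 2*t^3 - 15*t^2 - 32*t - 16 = (t + 1)*(t^3 + t^2 - 16*t - 16) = (t + 1)^2*(t^2 - 16) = (t + 1)^2*(t + 4)*(t - 4)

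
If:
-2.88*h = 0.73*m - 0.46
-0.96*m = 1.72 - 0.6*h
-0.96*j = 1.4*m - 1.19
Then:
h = 0.53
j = 3.37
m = -1.46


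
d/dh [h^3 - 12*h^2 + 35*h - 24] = 3*h^2 - 24*h + 35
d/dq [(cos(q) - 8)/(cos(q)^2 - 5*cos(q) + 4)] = (cos(q)^2 - 16*cos(q) + 36)*sin(q)/(cos(q)^2 - 5*cos(q) + 4)^2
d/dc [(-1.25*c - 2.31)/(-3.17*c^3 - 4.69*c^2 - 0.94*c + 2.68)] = (3.9625*c^3 + 5.8625*c^2 + 1.175*c - (1.25*c + 2.31)*(9.51*c^2 + 9.38*c + 0.94) - 3.35)/(3.17*c^3 + 4.69*c^2 + 0.94*c - 2.68)^2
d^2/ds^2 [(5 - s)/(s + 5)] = 20/(s + 5)^3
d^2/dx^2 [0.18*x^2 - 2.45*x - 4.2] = 0.360000000000000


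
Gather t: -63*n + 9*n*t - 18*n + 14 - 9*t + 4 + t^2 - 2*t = -81*n + t^2 + t*(9*n - 11) + 18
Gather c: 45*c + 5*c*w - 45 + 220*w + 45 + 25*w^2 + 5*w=c*(5*w + 45) + 25*w^2 + 225*w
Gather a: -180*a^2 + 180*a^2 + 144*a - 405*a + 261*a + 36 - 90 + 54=0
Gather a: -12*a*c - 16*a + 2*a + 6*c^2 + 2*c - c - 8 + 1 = a*(-12*c - 14) + 6*c^2 + c - 7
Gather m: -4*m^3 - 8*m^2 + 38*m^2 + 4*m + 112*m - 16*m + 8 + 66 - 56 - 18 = -4*m^3 + 30*m^2 + 100*m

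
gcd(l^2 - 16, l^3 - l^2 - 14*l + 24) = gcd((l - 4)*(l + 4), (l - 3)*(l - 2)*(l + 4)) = l + 4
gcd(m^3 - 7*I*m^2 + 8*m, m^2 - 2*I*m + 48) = m - 8*I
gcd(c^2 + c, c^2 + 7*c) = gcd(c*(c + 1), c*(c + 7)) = c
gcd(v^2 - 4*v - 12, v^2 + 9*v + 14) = v + 2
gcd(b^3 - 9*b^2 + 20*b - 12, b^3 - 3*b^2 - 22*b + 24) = b^2 - 7*b + 6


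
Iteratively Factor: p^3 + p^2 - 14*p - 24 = (p + 2)*(p^2 - p - 12) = (p + 2)*(p + 3)*(p - 4)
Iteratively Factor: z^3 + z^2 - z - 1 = (z + 1)*(z^2 - 1) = (z + 1)^2*(z - 1)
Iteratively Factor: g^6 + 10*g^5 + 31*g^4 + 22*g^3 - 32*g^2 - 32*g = (g + 4)*(g^5 + 6*g^4 + 7*g^3 - 6*g^2 - 8*g) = (g + 2)*(g + 4)*(g^4 + 4*g^3 - g^2 - 4*g) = (g - 1)*(g + 2)*(g + 4)*(g^3 + 5*g^2 + 4*g) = (g - 1)*(g + 2)*(g + 4)^2*(g^2 + g) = (g - 1)*(g + 1)*(g + 2)*(g + 4)^2*(g)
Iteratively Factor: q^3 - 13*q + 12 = (q + 4)*(q^2 - 4*q + 3) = (q - 1)*(q + 4)*(q - 3)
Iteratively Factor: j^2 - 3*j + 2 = (j - 2)*(j - 1)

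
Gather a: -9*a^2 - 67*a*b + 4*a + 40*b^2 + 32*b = -9*a^2 + a*(4 - 67*b) + 40*b^2 + 32*b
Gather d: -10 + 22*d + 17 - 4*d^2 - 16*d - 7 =-4*d^2 + 6*d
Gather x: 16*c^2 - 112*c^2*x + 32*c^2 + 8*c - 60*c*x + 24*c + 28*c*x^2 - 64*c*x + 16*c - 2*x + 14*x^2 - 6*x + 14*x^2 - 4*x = 48*c^2 + 48*c + x^2*(28*c + 28) + x*(-112*c^2 - 124*c - 12)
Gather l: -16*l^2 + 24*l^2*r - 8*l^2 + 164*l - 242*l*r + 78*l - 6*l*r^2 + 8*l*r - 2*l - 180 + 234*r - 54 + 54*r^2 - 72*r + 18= l^2*(24*r - 24) + l*(-6*r^2 - 234*r + 240) + 54*r^2 + 162*r - 216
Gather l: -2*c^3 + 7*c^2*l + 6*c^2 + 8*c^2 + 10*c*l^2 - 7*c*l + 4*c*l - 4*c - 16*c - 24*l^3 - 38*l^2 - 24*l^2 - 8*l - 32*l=-2*c^3 + 14*c^2 - 20*c - 24*l^3 + l^2*(10*c - 62) + l*(7*c^2 - 3*c - 40)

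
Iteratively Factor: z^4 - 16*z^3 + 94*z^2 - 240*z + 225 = (z - 3)*(z^3 - 13*z^2 + 55*z - 75) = (z - 3)^2*(z^2 - 10*z + 25) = (z - 5)*(z - 3)^2*(z - 5)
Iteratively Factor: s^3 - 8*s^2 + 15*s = (s)*(s^2 - 8*s + 15) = s*(s - 3)*(s - 5)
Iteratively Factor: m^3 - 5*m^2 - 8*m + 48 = (m + 3)*(m^2 - 8*m + 16) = (m - 4)*(m + 3)*(m - 4)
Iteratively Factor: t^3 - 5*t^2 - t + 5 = (t - 1)*(t^2 - 4*t - 5) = (t - 1)*(t + 1)*(t - 5)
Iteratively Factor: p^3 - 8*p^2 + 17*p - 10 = (p - 2)*(p^2 - 6*p + 5) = (p - 5)*(p - 2)*(p - 1)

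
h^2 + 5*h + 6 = (h + 2)*(h + 3)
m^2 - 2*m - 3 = (m - 3)*(m + 1)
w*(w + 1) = w^2 + w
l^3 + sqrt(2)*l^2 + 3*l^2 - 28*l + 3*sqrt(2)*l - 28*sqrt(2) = (l - 4)*(l + 7)*(l + sqrt(2))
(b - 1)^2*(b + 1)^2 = b^4 - 2*b^2 + 1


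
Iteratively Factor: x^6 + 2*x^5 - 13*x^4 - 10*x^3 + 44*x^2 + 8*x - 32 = (x - 2)*(x^5 + 4*x^4 - 5*x^3 - 20*x^2 + 4*x + 16) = (x - 2)*(x + 1)*(x^4 + 3*x^3 - 8*x^2 - 12*x + 16) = (x - 2)*(x - 1)*(x + 1)*(x^3 + 4*x^2 - 4*x - 16) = (x - 2)^2*(x - 1)*(x + 1)*(x^2 + 6*x + 8) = (x - 2)^2*(x - 1)*(x + 1)*(x + 2)*(x + 4)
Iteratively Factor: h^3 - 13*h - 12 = (h + 1)*(h^2 - h - 12) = (h + 1)*(h + 3)*(h - 4)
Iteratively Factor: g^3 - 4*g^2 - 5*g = (g + 1)*(g^2 - 5*g) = g*(g + 1)*(g - 5)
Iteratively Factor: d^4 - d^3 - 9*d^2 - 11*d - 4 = (d + 1)*(d^3 - 2*d^2 - 7*d - 4) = (d + 1)^2*(d^2 - 3*d - 4) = (d - 4)*(d + 1)^2*(d + 1)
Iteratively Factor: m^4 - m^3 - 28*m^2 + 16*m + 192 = (m + 4)*(m^3 - 5*m^2 - 8*m + 48) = (m + 3)*(m + 4)*(m^2 - 8*m + 16) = (m - 4)*(m + 3)*(m + 4)*(m - 4)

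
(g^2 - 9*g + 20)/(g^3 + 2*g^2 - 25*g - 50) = (g - 4)/(g^2 + 7*g + 10)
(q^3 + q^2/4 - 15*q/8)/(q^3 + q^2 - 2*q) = (q^2 + q/4 - 15/8)/(q^2 + q - 2)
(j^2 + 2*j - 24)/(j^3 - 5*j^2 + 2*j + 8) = (j + 6)/(j^2 - j - 2)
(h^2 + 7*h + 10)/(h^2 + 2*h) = (h + 5)/h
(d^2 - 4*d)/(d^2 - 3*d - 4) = d/(d + 1)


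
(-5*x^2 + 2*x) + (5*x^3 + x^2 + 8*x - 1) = 5*x^3 - 4*x^2 + 10*x - 1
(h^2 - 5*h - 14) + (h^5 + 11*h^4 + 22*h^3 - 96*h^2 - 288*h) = h^5 + 11*h^4 + 22*h^3 - 95*h^2 - 293*h - 14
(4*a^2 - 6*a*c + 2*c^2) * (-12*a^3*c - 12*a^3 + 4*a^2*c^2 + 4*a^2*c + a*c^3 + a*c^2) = -48*a^5*c - 48*a^5 + 88*a^4*c^2 + 88*a^4*c - 44*a^3*c^3 - 44*a^3*c^2 + 2*a^2*c^4 + 2*a^2*c^3 + 2*a*c^5 + 2*a*c^4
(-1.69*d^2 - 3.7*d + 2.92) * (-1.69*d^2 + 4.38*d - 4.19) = 2.8561*d^4 - 1.1492*d^3 - 14.0597*d^2 + 28.2926*d - 12.2348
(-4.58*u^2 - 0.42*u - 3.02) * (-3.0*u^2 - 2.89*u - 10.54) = 13.74*u^4 + 14.4962*u^3 + 58.547*u^2 + 13.1546*u + 31.8308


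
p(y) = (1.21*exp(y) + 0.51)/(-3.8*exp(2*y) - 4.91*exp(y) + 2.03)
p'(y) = (1.21*exp(y) + 0.51)*(7.6*exp(2*y) + 4.91*exp(y))/(-3.8*exp(2*y) - 4.91*exp(y) + 2.03)^2 + 1.21*exp(y)/(-3.8*exp(2*y) - 4.91*exp(y) + 2.03) = (4.598*exp(2*y) + 3.876*exp(y) + 4.9604)*exp(y)/(14.44*exp(4*y) + 37.316*exp(3*y) + 8.6801*exp(2*y) - 19.9346*exp(y) + 4.1209)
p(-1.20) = 4.24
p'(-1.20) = 46.27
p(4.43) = -0.00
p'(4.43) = 0.00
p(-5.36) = 0.26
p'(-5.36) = 0.01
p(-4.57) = 0.26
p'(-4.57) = 0.01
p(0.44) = -0.16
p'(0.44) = 0.16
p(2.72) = -0.02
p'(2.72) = 0.02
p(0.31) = -0.18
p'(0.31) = 0.19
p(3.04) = -0.01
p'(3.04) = 0.01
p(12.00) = 0.00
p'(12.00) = 0.00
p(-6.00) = 0.25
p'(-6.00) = 0.00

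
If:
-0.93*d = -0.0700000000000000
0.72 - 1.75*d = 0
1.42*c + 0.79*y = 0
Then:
No Solution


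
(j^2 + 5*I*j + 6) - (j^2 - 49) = 5*I*j + 55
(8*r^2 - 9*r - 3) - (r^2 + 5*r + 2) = 7*r^2 - 14*r - 5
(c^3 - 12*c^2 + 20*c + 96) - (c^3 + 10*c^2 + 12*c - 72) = -22*c^2 + 8*c + 168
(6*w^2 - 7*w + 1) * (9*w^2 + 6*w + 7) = 54*w^4 - 27*w^3 + 9*w^2 - 43*w + 7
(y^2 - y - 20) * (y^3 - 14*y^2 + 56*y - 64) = y^5 - 15*y^4 + 50*y^3 + 160*y^2 - 1056*y + 1280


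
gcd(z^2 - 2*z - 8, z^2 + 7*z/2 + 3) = z + 2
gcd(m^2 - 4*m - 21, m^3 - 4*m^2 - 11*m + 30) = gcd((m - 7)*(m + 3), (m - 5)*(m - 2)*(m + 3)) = m + 3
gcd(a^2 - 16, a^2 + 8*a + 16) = a + 4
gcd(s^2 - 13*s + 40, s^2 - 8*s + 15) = s - 5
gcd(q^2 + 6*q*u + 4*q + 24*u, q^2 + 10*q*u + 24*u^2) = q + 6*u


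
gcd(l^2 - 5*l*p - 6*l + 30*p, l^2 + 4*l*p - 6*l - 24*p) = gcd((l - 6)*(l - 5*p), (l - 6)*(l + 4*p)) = l - 6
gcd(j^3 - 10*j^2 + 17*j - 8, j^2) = 1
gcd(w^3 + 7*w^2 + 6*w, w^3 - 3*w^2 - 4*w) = w^2 + w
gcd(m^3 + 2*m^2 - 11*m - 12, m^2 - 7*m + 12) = m - 3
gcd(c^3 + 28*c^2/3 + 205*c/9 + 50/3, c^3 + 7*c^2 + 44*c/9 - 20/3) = c^2 + 23*c/3 + 10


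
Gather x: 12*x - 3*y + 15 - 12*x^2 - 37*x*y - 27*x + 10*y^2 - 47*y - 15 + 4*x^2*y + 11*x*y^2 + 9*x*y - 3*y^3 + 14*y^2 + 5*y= x^2*(4*y - 12) + x*(11*y^2 - 28*y - 15) - 3*y^3 + 24*y^2 - 45*y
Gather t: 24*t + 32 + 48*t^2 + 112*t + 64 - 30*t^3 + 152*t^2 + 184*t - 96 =-30*t^3 + 200*t^2 + 320*t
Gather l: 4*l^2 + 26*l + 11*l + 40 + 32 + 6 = 4*l^2 + 37*l + 78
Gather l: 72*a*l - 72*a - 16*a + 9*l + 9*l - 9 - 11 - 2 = -88*a + l*(72*a + 18) - 22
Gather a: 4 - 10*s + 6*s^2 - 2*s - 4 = 6*s^2 - 12*s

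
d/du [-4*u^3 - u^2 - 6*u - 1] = -12*u^2 - 2*u - 6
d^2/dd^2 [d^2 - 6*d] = 2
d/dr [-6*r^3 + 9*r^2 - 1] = 18*r*(1 - r)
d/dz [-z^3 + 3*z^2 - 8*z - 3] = -3*z^2 + 6*z - 8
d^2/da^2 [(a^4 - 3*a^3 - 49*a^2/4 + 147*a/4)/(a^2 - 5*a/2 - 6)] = 2*(8*a^6 - 60*a^5 + 6*a^4 + 715*a^3 - 1116*a^2 + 2700*a - 7938)/(8*a^6 - 60*a^5 + 6*a^4 + 595*a^3 - 36*a^2 - 2160*a - 1728)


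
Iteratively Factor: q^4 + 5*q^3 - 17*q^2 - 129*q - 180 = (q + 4)*(q^3 + q^2 - 21*q - 45) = (q - 5)*(q + 4)*(q^2 + 6*q + 9) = (q - 5)*(q + 3)*(q + 4)*(q + 3)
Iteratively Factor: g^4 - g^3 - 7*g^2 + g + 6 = (g - 3)*(g^3 + 2*g^2 - g - 2) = (g - 3)*(g + 1)*(g^2 + g - 2) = (g - 3)*(g - 1)*(g + 1)*(g + 2)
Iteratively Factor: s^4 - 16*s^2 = (s - 4)*(s^3 + 4*s^2) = s*(s - 4)*(s^2 + 4*s) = s*(s - 4)*(s + 4)*(s)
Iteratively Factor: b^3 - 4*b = (b)*(b^2 - 4) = b*(b + 2)*(b - 2)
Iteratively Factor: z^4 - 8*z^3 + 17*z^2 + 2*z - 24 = (z - 2)*(z^3 - 6*z^2 + 5*z + 12) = (z - 3)*(z - 2)*(z^2 - 3*z - 4) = (z - 3)*(z - 2)*(z + 1)*(z - 4)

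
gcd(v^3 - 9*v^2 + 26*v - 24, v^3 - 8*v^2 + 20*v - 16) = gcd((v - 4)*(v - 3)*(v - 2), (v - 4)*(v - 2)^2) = v^2 - 6*v + 8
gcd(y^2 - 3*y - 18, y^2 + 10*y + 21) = y + 3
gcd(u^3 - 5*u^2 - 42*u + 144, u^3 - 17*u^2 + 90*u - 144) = u^2 - 11*u + 24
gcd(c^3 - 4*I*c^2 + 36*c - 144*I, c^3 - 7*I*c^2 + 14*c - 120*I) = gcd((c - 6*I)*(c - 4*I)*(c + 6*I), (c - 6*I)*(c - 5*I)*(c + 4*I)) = c - 6*I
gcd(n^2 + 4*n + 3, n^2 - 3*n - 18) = n + 3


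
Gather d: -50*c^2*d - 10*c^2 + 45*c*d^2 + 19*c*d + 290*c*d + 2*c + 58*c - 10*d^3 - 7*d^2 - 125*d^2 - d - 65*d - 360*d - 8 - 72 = -10*c^2 + 60*c - 10*d^3 + d^2*(45*c - 132) + d*(-50*c^2 + 309*c - 426) - 80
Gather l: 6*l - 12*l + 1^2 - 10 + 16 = 7 - 6*l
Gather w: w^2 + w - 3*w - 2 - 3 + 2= w^2 - 2*w - 3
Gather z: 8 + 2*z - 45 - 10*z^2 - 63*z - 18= -10*z^2 - 61*z - 55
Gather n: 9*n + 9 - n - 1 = 8*n + 8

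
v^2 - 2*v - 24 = (v - 6)*(v + 4)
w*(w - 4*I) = w^2 - 4*I*w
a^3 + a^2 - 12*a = a*(a - 3)*(a + 4)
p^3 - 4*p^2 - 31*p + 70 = (p - 7)*(p - 2)*(p + 5)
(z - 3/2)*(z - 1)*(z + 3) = z^3 + z^2/2 - 6*z + 9/2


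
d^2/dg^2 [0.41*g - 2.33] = 0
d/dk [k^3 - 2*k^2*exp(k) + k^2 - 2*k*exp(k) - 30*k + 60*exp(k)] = -2*k^2*exp(k) + 3*k^2 - 6*k*exp(k) + 2*k + 58*exp(k) - 30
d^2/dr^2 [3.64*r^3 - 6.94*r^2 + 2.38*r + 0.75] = 21.84*r - 13.88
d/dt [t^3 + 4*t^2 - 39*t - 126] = 3*t^2 + 8*t - 39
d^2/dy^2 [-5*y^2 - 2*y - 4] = -10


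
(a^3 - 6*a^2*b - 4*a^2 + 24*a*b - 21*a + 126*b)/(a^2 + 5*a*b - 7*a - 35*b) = (a^2 - 6*a*b + 3*a - 18*b)/(a + 5*b)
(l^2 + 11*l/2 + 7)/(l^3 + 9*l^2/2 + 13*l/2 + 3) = (2*l + 7)/(2*l^2 + 5*l + 3)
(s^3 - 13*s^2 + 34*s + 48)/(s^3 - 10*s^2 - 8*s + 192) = (s + 1)/(s + 4)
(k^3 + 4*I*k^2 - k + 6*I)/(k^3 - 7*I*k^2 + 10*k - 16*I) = (k + 3*I)/(k - 8*I)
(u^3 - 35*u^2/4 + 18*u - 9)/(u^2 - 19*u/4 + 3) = (u^2 - 8*u + 12)/(u - 4)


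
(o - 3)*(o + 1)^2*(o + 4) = o^4 + 3*o^3 - 9*o^2 - 23*o - 12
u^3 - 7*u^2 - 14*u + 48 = (u - 8)*(u - 2)*(u + 3)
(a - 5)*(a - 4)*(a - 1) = a^3 - 10*a^2 + 29*a - 20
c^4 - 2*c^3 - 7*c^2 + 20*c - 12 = (c - 2)^2*(c - 1)*(c + 3)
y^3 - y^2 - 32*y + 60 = (y - 5)*(y - 2)*(y + 6)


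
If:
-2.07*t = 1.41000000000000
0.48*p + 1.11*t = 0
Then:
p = 1.58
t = -0.68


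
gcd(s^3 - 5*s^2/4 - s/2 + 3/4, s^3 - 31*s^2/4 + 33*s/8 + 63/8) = s + 3/4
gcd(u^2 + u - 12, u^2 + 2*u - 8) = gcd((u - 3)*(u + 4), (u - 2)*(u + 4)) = u + 4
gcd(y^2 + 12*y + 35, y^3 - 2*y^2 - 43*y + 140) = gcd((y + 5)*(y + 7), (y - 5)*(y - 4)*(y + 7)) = y + 7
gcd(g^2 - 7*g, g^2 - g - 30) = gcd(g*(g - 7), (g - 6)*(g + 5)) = 1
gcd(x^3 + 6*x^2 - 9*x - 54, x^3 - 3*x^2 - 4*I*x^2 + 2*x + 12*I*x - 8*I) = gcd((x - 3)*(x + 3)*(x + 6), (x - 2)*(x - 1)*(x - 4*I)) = 1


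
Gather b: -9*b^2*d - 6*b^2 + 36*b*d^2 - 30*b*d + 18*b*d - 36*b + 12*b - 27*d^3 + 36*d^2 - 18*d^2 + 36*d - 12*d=b^2*(-9*d - 6) + b*(36*d^2 - 12*d - 24) - 27*d^3 + 18*d^2 + 24*d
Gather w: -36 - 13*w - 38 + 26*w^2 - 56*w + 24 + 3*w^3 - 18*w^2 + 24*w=3*w^3 + 8*w^2 - 45*w - 50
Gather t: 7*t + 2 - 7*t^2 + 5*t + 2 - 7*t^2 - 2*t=-14*t^2 + 10*t + 4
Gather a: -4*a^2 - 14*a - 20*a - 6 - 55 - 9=-4*a^2 - 34*a - 70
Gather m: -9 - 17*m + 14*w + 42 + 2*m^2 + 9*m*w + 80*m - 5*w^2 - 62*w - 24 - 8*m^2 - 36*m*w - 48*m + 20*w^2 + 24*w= -6*m^2 + m*(15 - 27*w) + 15*w^2 - 24*w + 9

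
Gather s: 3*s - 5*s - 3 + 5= 2 - 2*s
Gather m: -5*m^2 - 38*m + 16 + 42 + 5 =-5*m^2 - 38*m + 63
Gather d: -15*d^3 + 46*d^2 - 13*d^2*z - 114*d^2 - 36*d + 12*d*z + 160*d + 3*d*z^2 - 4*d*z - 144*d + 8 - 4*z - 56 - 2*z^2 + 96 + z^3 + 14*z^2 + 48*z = -15*d^3 + d^2*(-13*z - 68) + d*(3*z^2 + 8*z - 20) + z^3 + 12*z^2 + 44*z + 48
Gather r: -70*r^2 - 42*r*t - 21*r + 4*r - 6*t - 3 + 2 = -70*r^2 + r*(-42*t - 17) - 6*t - 1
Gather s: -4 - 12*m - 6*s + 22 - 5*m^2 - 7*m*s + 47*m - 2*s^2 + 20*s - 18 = -5*m^2 + 35*m - 2*s^2 + s*(14 - 7*m)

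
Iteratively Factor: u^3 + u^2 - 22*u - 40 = (u + 4)*(u^2 - 3*u - 10) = (u - 5)*(u + 4)*(u + 2)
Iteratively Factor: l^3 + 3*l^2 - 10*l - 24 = (l + 4)*(l^2 - l - 6) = (l - 3)*(l + 4)*(l + 2)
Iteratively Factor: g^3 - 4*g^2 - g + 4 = (g + 1)*(g^2 - 5*g + 4) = (g - 1)*(g + 1)*(g - 4)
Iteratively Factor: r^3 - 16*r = (r + 4)*(r^2 - 4*r) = r*(r + 4)*(r - 4)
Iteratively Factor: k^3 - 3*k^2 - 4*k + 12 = (k + 2)*(k^2 - 5*k + 6) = (k - 2)*(k + 2)*(k - 3)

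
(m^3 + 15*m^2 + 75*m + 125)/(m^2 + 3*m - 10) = (m^2 + 10*m + 25)/(m - 2)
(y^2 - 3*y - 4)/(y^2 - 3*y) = (y^2 - 3*y - 4)/(y*(y - 3))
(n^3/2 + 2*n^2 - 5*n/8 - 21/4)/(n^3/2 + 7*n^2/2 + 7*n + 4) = (n^2 + 2*n - 21/4)/(n^2 + 5*n + 4)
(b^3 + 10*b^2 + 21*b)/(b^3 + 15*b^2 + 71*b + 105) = b/(b + 5)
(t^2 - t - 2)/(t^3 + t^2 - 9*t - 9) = (t - 2)/(t^2 - 9)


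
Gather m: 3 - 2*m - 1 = 2 - 2*m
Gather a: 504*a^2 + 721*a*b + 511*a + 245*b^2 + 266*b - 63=504*a^2 + a*(721*b + 511) + 245*b^2 + 266*b - 63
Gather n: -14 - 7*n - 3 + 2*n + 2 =-5*n - 15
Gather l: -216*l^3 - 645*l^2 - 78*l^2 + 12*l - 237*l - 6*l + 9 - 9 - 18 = -216*l^3 - 723*l^2 - 231*l - 18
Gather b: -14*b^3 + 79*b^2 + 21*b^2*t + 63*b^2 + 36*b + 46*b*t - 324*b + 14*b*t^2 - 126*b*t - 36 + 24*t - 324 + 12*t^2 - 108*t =-14*b^3 + b^2*(21*t + 142) + b*(14*t^2 - 80*t - 288) + 12*t^2 - 84*t - 360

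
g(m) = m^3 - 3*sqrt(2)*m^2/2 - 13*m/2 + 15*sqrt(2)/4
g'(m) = 3*m^2 - 3*sqrt(2)*m - 13/2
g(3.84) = 5.69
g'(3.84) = 21.45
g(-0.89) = 8.70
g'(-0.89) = -0.35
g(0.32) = 3.04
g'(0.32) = -7.55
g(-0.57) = 8.13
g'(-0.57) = -3.11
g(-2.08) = 0.65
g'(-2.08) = 15.30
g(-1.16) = 8.43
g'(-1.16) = 2.46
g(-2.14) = -0.30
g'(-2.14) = 16.32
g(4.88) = 39.28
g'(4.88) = 44.24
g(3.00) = -6.29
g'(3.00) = 7.77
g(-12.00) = -1950.17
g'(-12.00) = 476.41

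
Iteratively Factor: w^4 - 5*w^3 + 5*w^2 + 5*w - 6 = (w - 1)*(w^3 - 4*w^2 + w + 6) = (w - 1)*(w + 1)*(w^2 - 5*w + 6) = (w - 3)*(w - 1)*(w + 1)*(w - 2)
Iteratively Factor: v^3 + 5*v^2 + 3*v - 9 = (v - 1)*(v^2 + 6*v + 9) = (v - 1)*(v + 3)*(v + 3)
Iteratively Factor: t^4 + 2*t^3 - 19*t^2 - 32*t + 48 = (t - 1)*(t^3 + 3*t^2 - 16*t - 48) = (t - 4)*(t - 1)*(t^2 + 7*t + 12) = (t - 4)*(t - 1)*(t + 4)*(t + 3)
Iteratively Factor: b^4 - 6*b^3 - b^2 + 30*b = (b)*(b^3 - 6*b^2 - b + 30) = b*(b - 5)*(b^2 - b - 6) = b*(b - 5)*(b - 3)*(b + 2)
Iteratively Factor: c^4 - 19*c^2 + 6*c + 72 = (c + 4)*(c^3 - 4*c^2 - 3*c + 18) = (c + 2)*(c + 4)*(c^2 - 6*c + 9) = (c - 3)*(c + 2)*(c + 4)*(c - 3)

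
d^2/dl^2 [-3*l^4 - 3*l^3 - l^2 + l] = -36*l^2 - 18*l - 2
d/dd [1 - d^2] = -2*d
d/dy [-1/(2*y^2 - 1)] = 4*y/(2*y^2 - 1)^2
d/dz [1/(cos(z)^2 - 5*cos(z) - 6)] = (2*cos(z) - 5)*sin(z)/(sin(z)^2 + 5*cos(z) + 5)^2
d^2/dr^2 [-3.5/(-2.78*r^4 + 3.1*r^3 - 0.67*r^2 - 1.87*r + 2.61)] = ((-116.76*r^2 + 65.1*r - 4.69)*(2.78*r^4 - 3.1*r^3 + 0.67*r^2 + 1.87*r - 2.61) + 3.5*(11.12*r^3 - 9.3*r^2 + 1.34*r + 1.87)*(22.24*r^3 - 18.6*r^2 + 2.68*r + 3.74))/(2.78*r^4 - 3.1*r^3 + 0.67*r^2 + 1.87*r - 2.61)^3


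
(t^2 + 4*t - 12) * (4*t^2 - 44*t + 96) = 4*t^4 - 28*t^3 - 128*t^2 + 912*t - 1152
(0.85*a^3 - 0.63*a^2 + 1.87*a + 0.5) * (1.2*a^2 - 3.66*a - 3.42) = 1.02*a^5 - 3.867*a^4 + 1.6428*a^3 - 4.0896*a^2 - 8.2254*a - 1.71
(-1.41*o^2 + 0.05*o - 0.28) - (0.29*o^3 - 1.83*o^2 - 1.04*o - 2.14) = -0.29*o^3 + 0.42*o^2 + 1.09*o + 1.86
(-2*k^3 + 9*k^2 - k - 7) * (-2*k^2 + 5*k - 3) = 4*k^5 - 28*k^4 + 53*k^3 - 18*k^2 - 32*k + 21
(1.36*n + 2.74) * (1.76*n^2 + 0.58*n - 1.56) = 2.3936*n^3 + 5.6112*n^2 - 0.5324*n - 4.2744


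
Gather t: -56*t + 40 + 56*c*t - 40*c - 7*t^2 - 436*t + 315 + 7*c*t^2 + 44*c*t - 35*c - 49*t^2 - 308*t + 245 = -75*c + t^2*(7*c - 56) + t*(100*c - 800) + 600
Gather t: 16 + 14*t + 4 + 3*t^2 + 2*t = 3*t^2 + 16*t + 20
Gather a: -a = -a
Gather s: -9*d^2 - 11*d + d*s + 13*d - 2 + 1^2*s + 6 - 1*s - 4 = -9*d^2 + d*s + 2*d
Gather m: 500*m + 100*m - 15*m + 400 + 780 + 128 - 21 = 585*m + 1287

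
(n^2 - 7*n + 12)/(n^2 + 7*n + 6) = (n^2 - 7*n + 12)/(n^2 + 7*n + 6)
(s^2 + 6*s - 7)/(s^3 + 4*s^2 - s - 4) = (s + 7)/(s^2 + 5*s + 4)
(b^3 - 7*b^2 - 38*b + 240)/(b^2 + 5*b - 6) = (b^2 - 13*b + 40)/(b - 1)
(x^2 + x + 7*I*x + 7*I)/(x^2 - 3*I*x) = (x^2 + x + 7*I*x + 7*I)/(x*(x - 3*I))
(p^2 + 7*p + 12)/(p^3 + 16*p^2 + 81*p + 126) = (p + 4)/(p^2 + 13*p + 42)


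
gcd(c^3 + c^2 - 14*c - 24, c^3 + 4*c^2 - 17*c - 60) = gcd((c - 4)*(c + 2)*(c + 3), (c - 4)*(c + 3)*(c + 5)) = c^2 - c - 12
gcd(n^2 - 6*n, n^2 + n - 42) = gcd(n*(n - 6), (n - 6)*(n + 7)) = n - 6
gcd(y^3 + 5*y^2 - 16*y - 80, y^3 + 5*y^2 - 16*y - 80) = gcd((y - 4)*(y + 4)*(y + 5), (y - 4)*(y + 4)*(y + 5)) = y^3 + 5*y^2 - 16*y - 80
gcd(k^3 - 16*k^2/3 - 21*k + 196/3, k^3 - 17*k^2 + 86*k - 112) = k - 7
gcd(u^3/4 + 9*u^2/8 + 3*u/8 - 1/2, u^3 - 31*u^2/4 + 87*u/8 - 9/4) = 1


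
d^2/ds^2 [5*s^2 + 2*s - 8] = 10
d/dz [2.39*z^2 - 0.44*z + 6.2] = 4.78*z - 0.44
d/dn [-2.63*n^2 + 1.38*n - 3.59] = 1.38 - 5.26*n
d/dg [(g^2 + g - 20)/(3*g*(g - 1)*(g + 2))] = (-g^4 - 2*g^3 + 57*g^2 + 40*g - 40)/(3*g^2*(g^4 + 2*g^3 - 3*g^2 - 4*g + 4))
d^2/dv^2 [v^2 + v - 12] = 2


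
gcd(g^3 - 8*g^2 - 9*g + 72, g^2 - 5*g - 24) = g^2 - 5*g - 24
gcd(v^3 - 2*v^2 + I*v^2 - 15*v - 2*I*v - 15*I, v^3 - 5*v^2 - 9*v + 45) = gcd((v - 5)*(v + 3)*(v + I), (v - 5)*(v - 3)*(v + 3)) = v^2 - 2*v - 15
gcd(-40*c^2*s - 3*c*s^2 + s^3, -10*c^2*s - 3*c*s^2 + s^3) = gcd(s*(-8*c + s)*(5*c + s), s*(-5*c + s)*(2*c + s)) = s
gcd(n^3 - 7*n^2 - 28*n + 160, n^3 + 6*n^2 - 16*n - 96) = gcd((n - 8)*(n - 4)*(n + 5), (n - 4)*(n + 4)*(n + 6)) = n - 4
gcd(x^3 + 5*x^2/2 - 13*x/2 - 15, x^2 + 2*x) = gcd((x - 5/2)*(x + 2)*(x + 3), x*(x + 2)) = x + 2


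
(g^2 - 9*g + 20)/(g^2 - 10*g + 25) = (g - 4)/(g - 5)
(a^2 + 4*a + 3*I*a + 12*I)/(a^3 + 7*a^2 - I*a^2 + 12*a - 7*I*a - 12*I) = (a + 3*I)/(a^2 + a*(3 - I) - 3*I)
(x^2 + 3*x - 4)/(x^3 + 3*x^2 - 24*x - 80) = (x - 1)/(x^2 - x - 20)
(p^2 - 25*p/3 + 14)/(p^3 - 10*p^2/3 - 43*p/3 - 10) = (3*p - 7)/(3*p^2 + 8*p + 5)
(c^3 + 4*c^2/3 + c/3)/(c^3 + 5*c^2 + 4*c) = (c + 1/3)/(c + 4)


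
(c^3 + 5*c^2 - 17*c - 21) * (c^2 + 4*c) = c^5 + 9*c^4 + 3*c^3 - 89*c^2 - 84*c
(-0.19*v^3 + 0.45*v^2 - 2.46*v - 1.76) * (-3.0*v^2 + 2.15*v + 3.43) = 0.57*v^5 - 1.7585*v^4 + 7.6958*v^3 + 1.5345*v^2 - 12.2218*v - 6.0368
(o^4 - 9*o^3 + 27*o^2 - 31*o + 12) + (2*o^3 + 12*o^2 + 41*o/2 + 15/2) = o^4 - 7*o^3 + 39*o^2 - 21*o/2 + 39/2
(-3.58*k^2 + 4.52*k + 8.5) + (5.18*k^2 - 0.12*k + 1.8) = 1.6*k^2 + 4.4*k + 10.3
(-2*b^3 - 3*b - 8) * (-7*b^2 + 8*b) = 14*b^5 - 16*b^4 + 21*b^3 + 32*b^2 - 64*b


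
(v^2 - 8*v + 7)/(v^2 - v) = (v - 7)/v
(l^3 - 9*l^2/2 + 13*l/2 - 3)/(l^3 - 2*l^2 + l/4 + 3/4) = 2*(l - 2)/(2*l + 1)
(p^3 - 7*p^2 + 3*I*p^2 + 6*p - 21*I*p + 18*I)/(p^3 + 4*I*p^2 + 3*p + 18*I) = (p^2 - 7*p + 6)/(p^2 + I*p + 6)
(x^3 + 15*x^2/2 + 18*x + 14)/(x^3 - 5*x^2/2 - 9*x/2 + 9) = (2*x^2 + 11*x + 14)/(2*x^2 - 9*x + 9)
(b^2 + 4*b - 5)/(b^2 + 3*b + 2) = (b^2 + 4*b - 5)/(b^2 + 3*b + 2)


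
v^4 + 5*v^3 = v^3*(v + 5)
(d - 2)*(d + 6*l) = d^2 + 6*d*l - 2*d - 12*l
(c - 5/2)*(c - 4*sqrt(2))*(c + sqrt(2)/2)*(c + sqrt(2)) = c^4 - 5*sqrt(2)*c^3/2 - 5*c^3/2 - 11*c^2 + 25*sqrt(2)*c^2/4 - 4*sqrt(2)*c + 55*c/2 + 10*sqrt(2)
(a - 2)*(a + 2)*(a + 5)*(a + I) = a^4 + 5*a^3 + I*a^3 - 4*a^2 + 5*I*a^2 - 20*a - 4*I*a - 20*I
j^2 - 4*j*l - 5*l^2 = (j - 5*l)*(j + l)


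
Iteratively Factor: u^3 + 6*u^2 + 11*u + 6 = (u + 3)*(u^2 + 3*u + 2) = (u + 2)*(u + 3)*(u + 1)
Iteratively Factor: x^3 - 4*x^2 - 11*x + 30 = (x - 5)*(x^2 + x - 6) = (x - 5)*(x + 3)*(x - 2)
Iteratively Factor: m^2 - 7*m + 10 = (m - 5)*(m - 2)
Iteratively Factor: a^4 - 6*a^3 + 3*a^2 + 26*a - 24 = (a - 3)*(a^3 - 3*a^2 - 6*a + 8) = (a - 4)*(a - 3)*(a^2 + a - 2) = (a - 4)*(a - 3)*(a - 1)*(a + 2)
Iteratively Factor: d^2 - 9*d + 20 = (d - 5)*(d - 4)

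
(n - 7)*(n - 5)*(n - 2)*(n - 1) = n^4 - 15*n^3 + 73*n^2 - 129*n + 70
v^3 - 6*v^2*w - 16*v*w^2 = v*(v - 8*w)*(v + 2*w)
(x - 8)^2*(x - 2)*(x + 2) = x^4 - 16*x^3 + 60*x^2 + 64*x - 256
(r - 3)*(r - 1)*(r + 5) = r^3 + r^2 - 17*r + 15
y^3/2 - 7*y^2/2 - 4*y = y*(y/2 + 1/2)*(y - 8)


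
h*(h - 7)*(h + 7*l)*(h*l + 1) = h^4*l + 7*h^3*l^2 - 7*h^3*l + h^3 - 49*h^2*l^2 + 7*h^2*l - 7*h^2 - 49*h*l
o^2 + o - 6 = (o - 2)*(o + 3)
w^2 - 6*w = w*(w - 6)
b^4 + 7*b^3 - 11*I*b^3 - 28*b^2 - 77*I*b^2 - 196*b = b*(b + 7)*(b - 7*I)*(b - 4*I)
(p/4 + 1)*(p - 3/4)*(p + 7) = p^3/4 + 41*p^2/16 + 79*p/16 - 21/4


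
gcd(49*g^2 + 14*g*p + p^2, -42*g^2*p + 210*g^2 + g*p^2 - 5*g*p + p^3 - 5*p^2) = 7*g + p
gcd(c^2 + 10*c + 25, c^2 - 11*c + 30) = 1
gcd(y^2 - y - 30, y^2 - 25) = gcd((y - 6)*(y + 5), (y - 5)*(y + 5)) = y + 5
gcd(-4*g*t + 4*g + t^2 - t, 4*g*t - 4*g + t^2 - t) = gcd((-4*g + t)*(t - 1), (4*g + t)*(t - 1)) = t - 1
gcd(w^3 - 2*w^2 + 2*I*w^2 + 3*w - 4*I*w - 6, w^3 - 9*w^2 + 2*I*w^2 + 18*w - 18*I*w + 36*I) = 1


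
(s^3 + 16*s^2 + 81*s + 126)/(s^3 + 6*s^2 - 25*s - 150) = (s^2 + 10*s + 21)/(s^2 - 25)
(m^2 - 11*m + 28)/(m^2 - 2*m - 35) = (m - 4)/(m + 5)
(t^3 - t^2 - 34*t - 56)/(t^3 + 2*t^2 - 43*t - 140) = (t + 2)/(t + 5)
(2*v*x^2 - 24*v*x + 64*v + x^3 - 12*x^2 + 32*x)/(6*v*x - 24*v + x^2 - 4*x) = (2*v*x - 16*v + x^2 - 8*x)/(6*v + x)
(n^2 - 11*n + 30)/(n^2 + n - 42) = (n - 5)/(n + 7)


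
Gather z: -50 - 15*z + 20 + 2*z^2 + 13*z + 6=2*z^2 - 2*z - 24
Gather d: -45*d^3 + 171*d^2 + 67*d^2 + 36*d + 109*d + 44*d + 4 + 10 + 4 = -45*d^3 + 238*d^2 + 189*d + 18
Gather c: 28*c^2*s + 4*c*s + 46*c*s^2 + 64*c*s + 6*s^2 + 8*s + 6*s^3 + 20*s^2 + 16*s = 28*c^2*s + c*(46*s^2 + 68*s) + 6*s^3 + 26*s^2 + 24*s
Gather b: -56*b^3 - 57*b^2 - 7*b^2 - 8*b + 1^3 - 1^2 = -56*b^3 - 64*b^2 - 8*b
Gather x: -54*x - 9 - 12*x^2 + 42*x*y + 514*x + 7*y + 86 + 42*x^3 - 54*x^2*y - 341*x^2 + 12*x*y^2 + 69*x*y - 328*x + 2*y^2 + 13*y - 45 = 42*x^3 + x^2*(-54*y - 353) + x*(12*y^2 + 111*y + 132) + 2*y^2 + 20*y + 32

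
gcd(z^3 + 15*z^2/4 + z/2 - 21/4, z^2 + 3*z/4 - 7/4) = z^2 + 3*z/4 - 7/4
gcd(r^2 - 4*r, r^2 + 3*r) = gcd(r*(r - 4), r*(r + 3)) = r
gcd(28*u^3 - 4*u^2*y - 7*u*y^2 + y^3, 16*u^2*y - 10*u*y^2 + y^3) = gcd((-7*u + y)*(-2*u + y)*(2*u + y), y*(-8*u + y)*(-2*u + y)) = -2*u + y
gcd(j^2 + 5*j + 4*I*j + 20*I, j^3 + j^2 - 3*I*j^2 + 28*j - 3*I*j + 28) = j + 4*I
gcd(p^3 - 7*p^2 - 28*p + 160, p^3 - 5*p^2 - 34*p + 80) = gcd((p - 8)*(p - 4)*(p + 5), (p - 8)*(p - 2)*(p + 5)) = p^2 - 3*p - 40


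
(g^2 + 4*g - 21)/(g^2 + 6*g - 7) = (g - 3)/(g - 1)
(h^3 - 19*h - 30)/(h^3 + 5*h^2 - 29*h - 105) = (h + 2)/(h + 7)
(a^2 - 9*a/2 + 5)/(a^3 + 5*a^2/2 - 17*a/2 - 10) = (a - 2)/(a^2 + 5*a + 4)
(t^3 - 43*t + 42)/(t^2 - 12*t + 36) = (t^2 + 6*t - 7)/(t - 6)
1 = 1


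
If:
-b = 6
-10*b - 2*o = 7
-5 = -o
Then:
No Solution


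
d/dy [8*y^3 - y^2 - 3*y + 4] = 24*y^2 - 2*y - 3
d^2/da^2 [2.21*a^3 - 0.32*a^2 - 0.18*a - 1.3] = 13.26*a - 0.64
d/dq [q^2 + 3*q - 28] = 2*q + 3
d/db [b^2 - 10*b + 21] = 2*b - 10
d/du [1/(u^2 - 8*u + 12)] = 2*(4 - u)/(u^2 - 8*u + 12)^2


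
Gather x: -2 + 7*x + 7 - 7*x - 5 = 0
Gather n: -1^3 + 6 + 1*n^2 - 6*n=n^2 - 6*n + 5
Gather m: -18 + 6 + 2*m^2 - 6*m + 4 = 2*m^2 - 6*m - 8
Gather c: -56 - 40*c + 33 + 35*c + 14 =-5*c - 9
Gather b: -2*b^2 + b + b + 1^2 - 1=-2*b^2 + 2*b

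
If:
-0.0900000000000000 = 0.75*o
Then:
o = -0.12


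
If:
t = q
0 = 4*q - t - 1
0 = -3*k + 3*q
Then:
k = 1/3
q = 1/3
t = 1/3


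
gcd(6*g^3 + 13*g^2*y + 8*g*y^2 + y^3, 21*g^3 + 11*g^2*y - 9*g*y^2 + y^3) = g + y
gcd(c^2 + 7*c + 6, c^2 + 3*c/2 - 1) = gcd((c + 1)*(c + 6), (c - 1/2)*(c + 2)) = 1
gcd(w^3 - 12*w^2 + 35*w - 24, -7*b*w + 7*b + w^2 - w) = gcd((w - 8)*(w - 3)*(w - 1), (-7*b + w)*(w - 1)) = w - 1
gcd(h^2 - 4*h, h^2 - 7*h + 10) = 1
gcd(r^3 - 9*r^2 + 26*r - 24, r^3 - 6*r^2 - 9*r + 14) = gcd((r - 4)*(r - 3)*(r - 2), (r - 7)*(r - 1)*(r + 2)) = 1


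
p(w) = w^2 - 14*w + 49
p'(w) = 2*w - 14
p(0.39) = 43.69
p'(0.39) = -13.22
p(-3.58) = 111.94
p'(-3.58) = -21.16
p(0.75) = 39.06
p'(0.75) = -12.50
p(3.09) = 15.29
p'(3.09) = -7.82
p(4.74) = 5.11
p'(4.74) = -4.52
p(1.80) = 27.04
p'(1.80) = -10.40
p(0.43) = 43.16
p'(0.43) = -13.14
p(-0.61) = 57.91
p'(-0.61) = -15.22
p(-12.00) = 361.00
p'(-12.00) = -38.00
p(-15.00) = 484.00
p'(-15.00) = -44.00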